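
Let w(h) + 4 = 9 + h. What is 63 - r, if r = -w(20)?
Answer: 88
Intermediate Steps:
w(h) = 5 + h (w(h) = -4 + (9 + h) = 5 + h)
r = -25 (r = -(5 + 20) = -1*25 = -25)
63 - r = 63 - 1*(-25) = 63 + 25 = 88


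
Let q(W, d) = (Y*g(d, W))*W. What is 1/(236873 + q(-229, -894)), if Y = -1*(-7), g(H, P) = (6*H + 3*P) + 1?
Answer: 1/9935023 ≈ 1.0065e-7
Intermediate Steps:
g(H, P) = 1 + 3*P + 6*H (g(H, P) = (3*P + 6*H) + 1 = 1 + 3*P + 6*H)
Y = 7
q(W, d) = W*(7 + 21*W + 42*d) (q(W, d) = (7*(1 + 3*W + 6*d))*W = (7 + 21*W + 42*d)*W = W*(7 + 21*W + 42*d))
1/(236873 + q(-229, -894)) = 1/(236873 + 7*(-229)*(1 + 3*(-229) + 6*(-894))) = 1/(236873 + 7*(-229)*(1 - 687 - 5364)) = 1/(236873 + 7*(-229)*(-6050)) = 1/(236873 + 9698150) = 1/9935023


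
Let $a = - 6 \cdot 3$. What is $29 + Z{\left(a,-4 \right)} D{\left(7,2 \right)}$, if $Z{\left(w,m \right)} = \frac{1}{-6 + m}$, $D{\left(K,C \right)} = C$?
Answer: $\frac{144}{5} \approx 28.8$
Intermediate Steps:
$a = -18$ ($a = \left(-1\right) 18 = -18$)
$29 + Z{\left(a,-4 \right)} D{\left(7,2 \right)} = 29 + \frac{1}{-6 - 4} \cdot 2 = 29 + \frac{1}{-10} \cdot 2 = 29 - \frac{1}{5} = \frac{144}{5}$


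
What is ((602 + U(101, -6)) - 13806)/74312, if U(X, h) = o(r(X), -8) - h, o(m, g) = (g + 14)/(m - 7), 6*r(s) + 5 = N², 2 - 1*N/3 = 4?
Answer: -72607/408716 ≈ -0.17765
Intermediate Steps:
N = -6 (N = 6 - 3*4 = 6 - 12 = -6)
r(s) = 31/6 (r(s) = -⅚ + (⅙)*(-6)² = -⅚ + (⅙)*36 = -⅚ + 6 = 31/6)
o(m, g) = (14 + g)/(-7 + m)
U(X, h) = -36/11 - h (U(X, h) = (14 - 8)/(-7 + 31/6) - h = 6/(-11/6) - h = -6/11*6 - h = -36/11 - h)
((602 + U(101, -6)) - 13806)/74312 = ((602 + (-36/11 - 1*(-6))) - 13806)/74312 = ((602 + (-36/11 + 6)) - 13806)*(1/74312) = ((602 + 30/11) - 13806)*(1/74312) = (6652/11 - 13806)*(1/74312) = -145214/11*1/74312 = -72607/408716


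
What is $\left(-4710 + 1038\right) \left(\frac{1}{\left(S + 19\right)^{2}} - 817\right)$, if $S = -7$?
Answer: $\frac{5999997}{2} \approx 3.0 \cdot 10^{6}$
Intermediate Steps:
$\left(-4710 + 1038\right) \left(\frac{1}{\left(S + 19\right)^{2}} - 817\right) = \left(-4710 + 1038\right) \left(\frac{1}{\left(-7 + 19\right)^{2}} - 817\right) = - 3672 \left(\frac{1}{12^{2}} - 817\right) = - 3672 \left(\frac{1}{144} - 817\right) = \left(-3672\right) \left(- \frac{117647}{144}\right) = \frac{5999997}{2}$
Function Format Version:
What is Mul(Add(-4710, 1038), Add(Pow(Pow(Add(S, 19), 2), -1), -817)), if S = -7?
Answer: Rational(5999997, 2) ≈ 3.0000e+6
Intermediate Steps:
Mul(Add(-4710, 1038), Add(Pow(Pow(Add(S, 19), 2), -1), -817)) = Mul(Add(-4710, 1038), Add(Pow(Pow(Add(-7, 19), 2), -1), -817)) = Mul(-3672, Add(Pow(Pow(12, 2), -1), -817)) = Mul(-3672, Add(Pow(144, -1), -817)) = Mul(-3672, Add(Rational(1, 144), -817)) = Mul(-3672, Rational(-117647, 144)) = Rational(5999997, 2)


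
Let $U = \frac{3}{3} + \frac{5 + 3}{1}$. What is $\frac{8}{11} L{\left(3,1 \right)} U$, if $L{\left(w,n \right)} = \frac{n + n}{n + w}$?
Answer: $\frac{36}{11} \approx 3.2727$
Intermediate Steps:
$L{\left(w,n \right)} = \frac{2 n}{n + w}$
$U = 9$ ($U = 3 \cdot \frac{1}{3} + 8 \cdot 1 = 1 + 8 = 9$)
$\frac{8}{11} L{\left(3,1 \right)} U = \frac{8}{11} \cdot 2 \cdot 1 \frac{1}{1 + 3} \cdot 9 = 8 \cdot \frac{1}{11} \cdot 2 \cdot 1 \cdot \frac{1}{4} \cdot 9 = \frac{8 \cdot 2 \cdot 1 \cdot \frac{1}{4}}{11} \cdot 9 = \frac{8}{11} \cdot \frac{1}{2} \cdot 9 = \frac{4}{11} \cdot 9 = \frac{36}{11}$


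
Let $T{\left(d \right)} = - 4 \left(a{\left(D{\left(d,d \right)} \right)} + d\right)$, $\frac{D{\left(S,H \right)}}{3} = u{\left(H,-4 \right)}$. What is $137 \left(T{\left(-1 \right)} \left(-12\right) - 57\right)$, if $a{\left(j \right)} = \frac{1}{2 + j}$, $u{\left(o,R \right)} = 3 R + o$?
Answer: $- \frac{538821}{37} \approx -14563.0$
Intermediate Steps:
$u{\left(o,R \right)} = o + 3 R$
$D{\left(S,H \right)} = -36 + 3 H$ ($D{\left(S,H \right)} = 3 \left(H + 3 \left(-4\right)\right) = 3 \left(H - 12\right) = 3 \left(-12 + H\right) = -36 + 3 H$)
$T{\left(d \right)} = - 4 d - \frac{4}{-34 + 3 d}$ ($T{\left(d \right)} = - 4 \left(\frac{1}{2 + \left(-36 + 3 d\right)} + d\right) = - 4 \left(\frac{1}{-34 + 3 d} + d\right) = - 4 \left(d + \frac{1}{-34 + 3 d}\right) = - 4 d - \frac{4}{-34 + 3 d}$)
$137 \left(T{\left(-1 \right)} \left(-12\right) - 57\right) = 137 \left(\frac{4 \left(-1 - 3 \left(-1\right)^{2} + 34 \left(-1\right)\right)}{-34 + 3 \left(-1\right)} \left(-12\right) - 57\right) = 137 \left(\frac{4 \left(-1 - 3 - 34\right)}{-34 - 3} \left(-12\right) - 57\right) = 137 \left(\frac{4 \left(-1 - 3 - 34\right)}{-37} \left(-12\right) - 57\right) = 137 \left(4 \left(- \frac{1}{37}\right) \left(-38\right) \left(-12\right) - 57\right) = 137 \left(\frac{152}{37} \left(-12\right) - 57\right) = 137 \left(- \frac{1824}{37} - 57\right) = 137 \left(- \frac{3933}{37}\right) = - \frac{538821}{37}$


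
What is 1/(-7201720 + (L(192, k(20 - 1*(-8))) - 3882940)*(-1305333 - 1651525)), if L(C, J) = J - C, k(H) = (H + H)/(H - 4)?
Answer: 3/34445567454602 ≈ 8.7094e-14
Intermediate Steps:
k(H) = 2*H/(-4 + H) (k(H) = (2*H)/(-4 + H) = 2*H/(-4 + H))
1/(-7201720 + (L(192, k(20 - 1*(-8))) - 3882940)*(-1305333 - 1651525)) = 1/(-7201720 + ((2*(20 - 1*(-8))/(-4 + (20 - 1*(-8))) - 1*192) - 3882940)*(-1305333 - 1651525)) = 1/(-7201720 + ((2*(20 + 8)/(-4 + (20 + 8)) - 192) - 3882940)*(-2956858)) = 1/(-7201720 + ((2*28/(-4 + 28) - 192) - 3882940)*(-2956858)) = 1/(-7201720 + ((2*28/24 - 192) - 3882940)*(-2956858)) = 1/(-7201720 + ((2*28*(1/24) - 192) - 3882940)*(-2956858)) = 1/(-7201720 + ((7/3 - 192) - 3882940)*(-2956858)) = 1/(-7201720 + (-569/3 - 3882940)*(-2956858)) = 1/(-7201720 - 11649389/3*(-2956858)) = 1/(-7201720 + 34445589059762/3) = 1/(34445567454602/3) = 3/34445567454602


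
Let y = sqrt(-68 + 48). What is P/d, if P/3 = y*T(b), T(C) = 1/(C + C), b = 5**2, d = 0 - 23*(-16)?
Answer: 3*I*sqrt(5)/9200 ≈ 0.00072915*I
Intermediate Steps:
d = 368 (d = 0 + 368 = 368)
b = 25
y = 2*I*sqrt(5) (y = sqrt(-20) = 2*I*sqrt(5) ≈ 4.4721*I)
T(C) = 1/(2*C)
P = 3*I*sqrt(5)/25 (P = 3*((2*I*sqrt(5))*((1/2)/25)) = 3*((2*I*sqrt(5))*((1/2)*(1/25))) = 3*((2*I*sqrt(5))*(1/50)) = 3*(I*sqrt(5)/25) = 3*I*sqrt(5)/25 ≈ 0.26833*I)
P/d = (3*I*sqrt(5)/25)/368 = (3*I*sqrt(5)/25)*(1/368) = 3*I*sqrt(5)/9200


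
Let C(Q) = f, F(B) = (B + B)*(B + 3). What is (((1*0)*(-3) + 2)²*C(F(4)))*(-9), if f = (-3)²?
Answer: -324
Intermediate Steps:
F(B) = 2*B*(3 + B) (F(B) = (2*B)*(3 + B) = 2*B*(3 + B))
f = 9
C(Q) = 9
(((1*0)*(-3) + 2)²*C(F(4)))*(-9) = (((1*0)*(-3) + 2)²*9)*(-9) = ((0*(-3) + 2)²*9)*(-9) = ((0 + 2)²*9)*(-9) = (2²*9)*(-9) = (4*9)*(-9) = 36*(-9) = -324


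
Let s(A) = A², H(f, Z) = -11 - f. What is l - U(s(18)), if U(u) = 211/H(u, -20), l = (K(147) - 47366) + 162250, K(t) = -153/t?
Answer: 1885814114/16415 ≈ 1.1488e+5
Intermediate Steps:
l = 5629265/49 (l = (-153/147 - 47366) + 162250 = (-153*1/147 - 47366) + 162250 = (-51/49 - 47366) + 162250 = -2320985/49 + 162250 = 5629265/49 ≈ 1.1488e+5)
U(u) = 211/(-11 - u)
l - U(s(18)) = 5629265/49 - (-211)/(11 + 18²) = 5629265/49 - (-211)/(11 + 324) = 5629265/49 - (-211)/335 = 5629265/49 - 1*(-211/335) = 5629265/49 + 211/335 = 1885814114/16415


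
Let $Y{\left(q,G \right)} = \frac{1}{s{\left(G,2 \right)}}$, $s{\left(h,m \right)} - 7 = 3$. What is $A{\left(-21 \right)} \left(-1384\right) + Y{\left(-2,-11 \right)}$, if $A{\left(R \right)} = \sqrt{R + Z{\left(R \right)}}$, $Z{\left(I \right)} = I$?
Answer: $\frac{1}{10} - 1384 i \sqrt{42} \approx 0.1 - 8969.3 i$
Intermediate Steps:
$s{\left(h,m \right)} = 10$ ($s{\left(h,m \right)} = 7 + 3 = 10$)
$Y{\left(q,G \right)} = \frac{1}{10}$
$A{\left(R \right)} = \sqrt{2} \sqrt{R}$ ($A{\left(R \right)} = \sqrt{R + R} = \sqrt{2 R} = \sqrt{2} \sqrt{R}$)
$A{\left(-21 \right)} \left(-1384\right) + Y{\left(-2,-11 \right)} = \sqrt{2} \sqrt{-21} \left(-1384\right) + \frac{1}{10} = \sqrt{2} i \sqrt{21} \left(-1384\right) + \frac{1}{10} = i \sqrt{42} \left(-1384\right) + \frac{1}{10} = - 1384 i \sqrt{42} + \frac{1}{10} = \frac{1}{10} - 1384 i \sqrt{42}$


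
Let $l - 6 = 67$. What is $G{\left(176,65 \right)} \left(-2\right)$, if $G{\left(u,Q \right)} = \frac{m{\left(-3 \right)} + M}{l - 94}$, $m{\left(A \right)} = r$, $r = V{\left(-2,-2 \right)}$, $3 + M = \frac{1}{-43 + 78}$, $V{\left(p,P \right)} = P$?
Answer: $- \frac{116}{245} \approx -0.47347$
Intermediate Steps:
$l = 73$ ($l = 6 + 67 = 73$)
$M = - \frac{104}{35}$ ($M = -3 + \frac{1}{-43 + 78} = -3 + \frac{1}{35} = - \frac{104}{35} \approx -2.9714$)
$r = -2$
$m{\left(A \right)} = -2$
$G{\left(u,Q \right)} = \frac{58}{245}$ ($G{\left(u,Q \right)} = \frac{-2 - \frac{104}{35}}{73 - 94} = - \frac{174}{35 \left(-21\right)} = \left(- \frac{174}{35}\right) \left(- \frac{1}{21}\right) = \frac{58}{245}$)
$G{\left(176,65 \right)} \left(-2\right) = \frac{58}{245} \left(-2\right) = - \frac{116}{245}$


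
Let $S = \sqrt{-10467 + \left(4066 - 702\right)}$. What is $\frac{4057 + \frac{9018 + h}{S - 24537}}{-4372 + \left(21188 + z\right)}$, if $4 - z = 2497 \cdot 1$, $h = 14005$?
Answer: $\frac{2442039046553}{8623469693456} - \frac{23023 i \sqrt{7103}}{8623469693456} \approx 0.28319 - 2.2501 \cdot 10^{-7} i$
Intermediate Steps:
$S = i \sqrt{7103}$ ($S = \sqrt{-10467 + \left(4066 - 702\right)} = \sqrt{-10467 + 3364} = \sqrt{-7103} = i \sqrt{7103} \approx 84.279 i$)
$z = -2493$ ($z = 4 - 2497 \cdot 1 = 4 - 2497 = -2493$)
$\frac{4057 + \frac{9018 + h}{S - 24537}}{-4372 + \left(21188 + z\right)} = \frac{4057 + \frac{9018 + 14005}{i \sqrt{7103} - 24537}}{-4372 + \left(21188 - 2493\right)} = \frac{4057 + \frac{23023}{-24537 + i \sqrt{7103}}}{-4372 + 18695} = \frac{4057 + \frac{23023}{-24537 + i \sqrt{7103}}}{14323} = \left(4057 + \frac{23023}{-24537 + i \sqrt{7103}}\right) \frac{1}{14323} = \frac{4057}{14323} + \frac{23023}{14323 \left(-24537 + i \sqrt{7103}\right)}$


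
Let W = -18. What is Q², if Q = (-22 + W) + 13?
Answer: 729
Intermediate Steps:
Q = -27 (Q = (-22 - 18) + 13 = -40 + 13 = -27)
Q² = (-27)² = 729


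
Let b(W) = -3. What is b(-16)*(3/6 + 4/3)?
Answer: -11/2 ≈ -5.5000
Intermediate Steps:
b(-16)*(3/6 + 4/3) = -3*(3/6 + 4/3) = -3*(3*(⅙) + 4*(⅓)) = -3*(½ + 4/3) = -3*11/6 = -11/2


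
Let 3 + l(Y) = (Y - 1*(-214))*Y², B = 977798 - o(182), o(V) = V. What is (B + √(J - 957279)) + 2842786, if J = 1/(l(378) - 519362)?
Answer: 3820402 + 2*I*√1691373762623007629747/84067963 ≈ 3.8204e+6 + 978.41*I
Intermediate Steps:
B = 977616 (B = 977798 - 1*182 = 977798 - 182 = 977616)
l(Y) = -3 + Y²*(214 + Y) (l(Y) = -3 + (Y - 1*(-214))*Y² = -3 + (Y + 214)*Y² = -3 + (214 + Y)*Y² = -3 + Y²*(214 + Y))
J = 1/84067963 (J = 1/((-3 + 378³ + 214*378²) - 519362) = 1/((-3 + 54010152 + 214*142884) - 519362) = 1/((-3 + 54010152 + 30577176) - 519362) = 1/(84587325 - 519362) = 1/84067963 ≈ 1.1895e-8)
(B + √(J - 957279)) + 2842786 = (977616 + √(1/84067963 - 957279)) + 2842786 = (977616 + √(-80476495552676/84067963)) + 2842786 = (977616 + 2*I*√1691373762623007629747/84067963) + 2842786 = 3820402 + 2*I*√1691373762623007629747/84067963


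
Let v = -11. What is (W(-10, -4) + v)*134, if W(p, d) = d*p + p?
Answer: 2546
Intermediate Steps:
W(p, d) = p + d*p
(W(-10, -4) + v)*134 = (-10*(1 - 4) - 11)*134 = (-10*(-3) - 11)*134 = (30 - 11)*134 = 19*134 = 2546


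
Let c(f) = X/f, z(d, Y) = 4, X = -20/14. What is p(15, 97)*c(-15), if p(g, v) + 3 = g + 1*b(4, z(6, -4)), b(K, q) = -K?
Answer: 16/21 ≈ 0.76190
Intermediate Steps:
X = -10/7 (X = -20*1/14 = -10/7 ≈ -1.4286)
c(f) = -10/(7*f)
p(g, v) = -7 + g (p(g, v) = -3 + (g + 1*(-1*4)) = -3 + (g + 1*(-4)) = -3 + (g - 4) = -3 + (-4 + g) = -7 + g)
p(15, 97)*c(-15) = (-7 + 15)*(-10/7/(-15)) = 8*(-10/7*(-1/15)) = 8*(2/21) = 16/21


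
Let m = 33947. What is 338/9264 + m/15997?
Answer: 159945997/74098104 ≈ 2.1586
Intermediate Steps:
338/9264 + m/15997 = 338/9264 + 33947/15997 = 338*(1/9264) + 33947*(1/15997) = 169/4632 + 33947/15997 = 159945997/74098104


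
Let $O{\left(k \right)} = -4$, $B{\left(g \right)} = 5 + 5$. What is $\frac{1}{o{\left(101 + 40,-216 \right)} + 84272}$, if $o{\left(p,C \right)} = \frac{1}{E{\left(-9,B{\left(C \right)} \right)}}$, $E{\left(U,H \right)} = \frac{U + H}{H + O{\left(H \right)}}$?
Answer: $\frac{1}{84278} \approx 1.1865 \cdot 10^{-5}$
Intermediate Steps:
$B{\left(g \right)} = 10$
$E{\left(U,H \right)} = \frac{H + U}{-4 + H}$ ($E{\left(U,H \right)} = \frac{U + H}{H - 4} = \frac{H + U}{-4 + H}$)
$o{\left(p,C \right)} = 6$ ($o{\left(p,C \right)} = \frac{1}{\frac{1}{-4 + 10} \left(10 - 9\right)} = \frac{1}{\frac{1}{6} \cdot 1} = \frac{1}{\frac{1}{6}} = 6$)
$\frac{1}{o{\left(101 + 40,-216 \right)} + 84272} = \frac{1}{6 + 84272} = \frac{1}{84278}$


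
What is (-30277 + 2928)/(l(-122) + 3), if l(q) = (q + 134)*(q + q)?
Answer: 27349/2925 ≈ 9.3501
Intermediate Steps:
l(q) = 2*q*(134 + q) (l(q) = (134 + q)*(2*q) = 2*q*(134 + q))
(-30277 + 2928)/(l(-122) + 3) = (-30277 + 2928)/(2*(-122)*(134 - 122) + 3) = -27349/(2*(-122)*12 + 3) = -27349/(-2928 + 3) = -27349/(-2925) = -27349*(-1/2925) = 27349/2925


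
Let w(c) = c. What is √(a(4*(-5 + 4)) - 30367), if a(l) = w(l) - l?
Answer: I*√30367 ≈ 174.26*I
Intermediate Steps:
a(l) = 0 (a(l) = l - l = 0)
√(a(4*(-5 + 4)) - 30367) = √(0 - 30367) = √(-30367) = I*√30367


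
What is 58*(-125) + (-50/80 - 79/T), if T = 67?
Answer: -3886967/536 ≈ -7251.8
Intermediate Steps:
58*(-125) + (-50/80 - 79/T) = 58*(-125) + (-50/80 - 79/67) = -7250 + (-50*1/80 - 79*1/67) = -7250 + (-5/8 - 79/67) = -7250 - 967/536 = -3886967/536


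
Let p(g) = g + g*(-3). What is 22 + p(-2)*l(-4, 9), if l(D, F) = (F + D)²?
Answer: 122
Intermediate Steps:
p(g) = -2*g (p(g) = g - 3*g = -2*g)
l(D, F) = (D + F)²
22 + p(-2)*l(-4, 9) = 22 + (-2*(-2))*(-4 + 9)² = 22 + 4*5² = 22 + 4*25 = 22 + 100 = 122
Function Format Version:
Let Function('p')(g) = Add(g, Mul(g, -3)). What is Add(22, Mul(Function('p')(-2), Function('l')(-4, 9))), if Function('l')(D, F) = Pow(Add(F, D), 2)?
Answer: 122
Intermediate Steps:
Function('p')(g) = Mul(-2, g) (Function('p')(g) = Add(g, Mul(-3, g)) = Mul(-2, g))
Function('l')(D, F) = Pow(Add(D, F), 2)
Add(22, Mul(Function('p')(-2), Function('l')(-4, 9))) = Add(22, Mul(Mul(-2, -2), Pow(Add(-4, 9), 2))) = Add(22, Mul(4, Pow(5, 2))) = Add(22, Mul(4, 25)) = Add(22, 100) = 122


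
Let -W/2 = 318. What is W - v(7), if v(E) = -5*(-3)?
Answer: -651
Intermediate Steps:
W = -636 (W = -2*318 = -636)
v(E) = 15
W - v(7) = -636 - 1*15 = -636 - 15 = -651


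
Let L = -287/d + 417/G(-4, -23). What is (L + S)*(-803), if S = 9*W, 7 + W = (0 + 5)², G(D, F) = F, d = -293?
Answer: -783838814/6739 ≈ -1.1631e+5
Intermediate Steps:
W = 18 (W = -7 + (0 + 5)² = -7 + 5² = -7 + 25 = 18)
L = -115580/6739 (L = -287/(-293) + 417/(-23) = -287*(-1/293) + 417*(-1/23) = 287/293 - 417/23 = -115580/6739 ≈ -17.151)
S = 162 (S = 9*18 = 162)
(L + S)*(-803) = (-115580/6739 + 162)*(-803) = (976138/6739)*(-803) = -783838814/6739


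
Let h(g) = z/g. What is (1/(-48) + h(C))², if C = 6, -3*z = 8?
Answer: 4489/20736 ≈ 0.21648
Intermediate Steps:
z = -8/3 (z = -⅓*8 = -8/3 ≈ -2.6667)
h(g) = -8/(3*g)
(1/(-48) + h(C))² = (1/(-48) - 8/3/6)² = (-1/48 - 8/3*⅙)² = (-1/48 - 4/9)² = (-67/144)² = 4489/20736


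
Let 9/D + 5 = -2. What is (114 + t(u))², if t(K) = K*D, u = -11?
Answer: 804609/49 ≈ 16421.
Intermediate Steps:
D = -9/7 (D = 9/(-5 - 2) = 9/(-7) = 9*(-⅐) = -9/7 ≈ -1.2857)
t(K) = -9*K/7 (t(K) = K*(-9/7) = -9*K/7)
(114 + t(u))² = (114 - 9/7*(-11))² = (114 + 99/7)² = (897/7)² = 804609/49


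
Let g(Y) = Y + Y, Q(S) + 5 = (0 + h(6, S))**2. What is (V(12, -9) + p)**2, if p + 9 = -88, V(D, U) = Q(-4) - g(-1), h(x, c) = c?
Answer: 7056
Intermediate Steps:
Q(S) = -5 + S**2 (Q(S) = -5 + (0 + S)**2 = -5 + S**2)
g(Y) = 2*Y
V(D, U) = 13 (V(D, U) = (-5 + (-4)**2) - 2*(-1) = (-5 + 16) - 1*(-2) = 11 + 2 = 13)
p = -97 (p = -9 - 88 = -97)
(V(12, -9) + p)**2 = (13 - 97)**2 = (-84)**2 = 7056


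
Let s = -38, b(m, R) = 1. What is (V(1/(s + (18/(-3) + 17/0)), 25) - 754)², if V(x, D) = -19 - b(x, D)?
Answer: 599076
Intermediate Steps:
V(x, D) = -20 (V(x, D) = -19 - 1*1 = -19 - 1 = -20)
(V(1/(s + (18/(-3) + 17/0)), 25) - 754)² = (-20 - 754)² = (-774)² = 599076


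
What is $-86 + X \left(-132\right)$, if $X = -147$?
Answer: $19318$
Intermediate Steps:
$-86 + X \left(-132\right) = -86 - -19404 = -86 + 19404 = 19318$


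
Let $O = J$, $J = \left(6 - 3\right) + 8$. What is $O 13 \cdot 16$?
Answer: $2288$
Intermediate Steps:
$J = 11$ ($J = 3 + 8 = 11$)
$O = 11$
$O 13 \cdot 16 = 11 \cdot 13 \cdot 16 = 143 \cdot 16 = 2288$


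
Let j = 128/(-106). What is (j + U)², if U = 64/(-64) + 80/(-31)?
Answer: 61889689/2699449 ≈ 22.927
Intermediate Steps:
j = -64/53 (j = 128*(-1/106) = -64/53 ≈ -1.2075)
U = -111/31 (U = 64*(-1/64) + 80*(-1/31) = -1 - 80/31 = -111/31 ≈ -3.5806)
(j + U)² = (-64/53 - 111/31)² = (-7867/1643)² = 61889689/2699449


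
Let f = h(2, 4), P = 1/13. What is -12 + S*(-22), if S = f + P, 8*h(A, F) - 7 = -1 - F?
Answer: -499/26 ≈ -19.192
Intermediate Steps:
P = 1/13 ≈ 0.076923
h(A, F) = ¾ - F/8 (h(A, F) = 7/8 + (-1 - F)/8 = 7/8 + (-⅛ - F/8) = ¾ - F/8)
f = ¼ (f = ¾ - ⅛*4 = ¾ - ½ = ¼ ≈ 0.25000)
S = 17/52 (S = ¼ + 1/13 = 17/52 ≈ 0.32692)
-12 + S*(-22) = -12 + (17/52)*(-22) = -12 - 187/26 = -499/26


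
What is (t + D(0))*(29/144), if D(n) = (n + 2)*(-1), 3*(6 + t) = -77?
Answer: -2929/432 ≈ -6.7801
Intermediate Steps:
t = -95/3 (t = -6 + (⅓)*(-77) = -6 - 77/3 = -95/3 ≈ -31.667)
D(n) = -2 - n (D(n) = (2 + n)*(-1) = -2 - n)
(t + D(0))*(29/144) = (-95/3 + (-2 - 1*0))*(29/144) = (-95/3 + (-2 + 0))*(29*(1/144)) = (-95/3 - 2)*(29/144) = -101/3*29/144 = -2929/432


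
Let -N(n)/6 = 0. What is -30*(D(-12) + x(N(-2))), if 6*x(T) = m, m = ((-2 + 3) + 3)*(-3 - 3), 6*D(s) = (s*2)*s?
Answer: -1320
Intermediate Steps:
D(s) = s²/3 (D(s) = ((s*2)*s)/6 = ((2*s)*s)/6 = (2*s²)/6 = s²/3)
N(n) = 0 (N(n) = -6*0 = 0)
m = -24 (m = (1 + 3)*(-6) = 4*(-6) = -24)
x(T) = -4 (x(T) = (⅙)*(-24) = -4)
-30*(D(-12) + x(N(-2))) = -30*((⅓)*(-12)² - 4) = -30*((⅓)*144 - 4) = -30*(48 - 4) = -30*44 = -1320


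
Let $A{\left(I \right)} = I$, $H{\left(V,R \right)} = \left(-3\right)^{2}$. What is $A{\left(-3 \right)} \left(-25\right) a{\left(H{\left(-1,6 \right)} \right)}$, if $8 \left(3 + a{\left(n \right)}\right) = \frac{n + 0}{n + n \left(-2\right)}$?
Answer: $- \frac{1875}{8} \approx -234.38$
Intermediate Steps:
$H{\left(V,R \right)} = 9$
$a{\left(n \right)} = - \frac{25}{8}$ ($a{\left(n \right)} = -3 + \frac{\left(n + 0\right) \frac{1}{n + n \left(-2\right)}}{8} = -3 + \frac{n \frac{1}{n - 2 n}}{8} = -3 + \frac{n \frac{1}{\left(-1\right) n}}{8} = -3 + \frac{n \left(- \frac{1}{n}\right)}{8} = -3 + \frac{1}{8} \left(-1\right) = -3 - \frac{1}{8} = - \frac{25}{8}$)
$A{\left(-3 \right)} \left(-25\right) a{\left(H{\left(-1,6 \right)} \right)} = \left(-3\right) \left(-25\right) \left(- \frac{25}{8}\right) = 75 \left(- \frac{25}{8}\right) = - \frac{1875}{8}$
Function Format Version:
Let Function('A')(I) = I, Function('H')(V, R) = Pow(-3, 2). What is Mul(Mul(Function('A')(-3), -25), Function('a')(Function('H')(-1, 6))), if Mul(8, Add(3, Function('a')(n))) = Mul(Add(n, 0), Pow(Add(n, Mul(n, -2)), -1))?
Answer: Rational(-1875, 8) ≈ -234.38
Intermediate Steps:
Function('H')(V, R) = 9
Function('a')(n) = Rational(-25, 8) (Function('a')(n) = Add(-3, Mul(Rational(1, 8), Mul(Add(n, 0), Pow(Add(n, Mul(n, -2)), -1)))) = Add(-3, Mul(Rational(1, 8), Mul(n, Pow(Add(n, Mul(-2, n)), -1)))) = Add(-3, Mul(Rational(1, 8), Mul(n, Pow(Mul(-1, n), -1)))) = Add(-3, Mul(Rational(1, 8), Mul(n, Mul(-1, Pow(n, -1))))) = Add(-3, Mul(Rational(1, 8), -1)) = Add(-3, Rational(-1, 8)) = Rational(-25, 8))
Mul(Mul(Function('A')(-3), -25), Function('a')(Function('H')(-1, 6))) = Mul(Mul(-3, -25), Rational(-25, 8)) = Mul(75, Rational(-25, 8)) = Rational(-1875, 8)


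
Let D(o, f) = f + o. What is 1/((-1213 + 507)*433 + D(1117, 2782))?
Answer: -1/301799 ≈ -3.3135e-6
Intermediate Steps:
1/((-1213 + 507)*433 + D(1117, 2782)) = 1/((-1213 + 507)*433 + (2782 + 1117)) = 1/(-706*433 + 3899) = 1/(-305698 + 3899) = 1/(-301799) = -1/301799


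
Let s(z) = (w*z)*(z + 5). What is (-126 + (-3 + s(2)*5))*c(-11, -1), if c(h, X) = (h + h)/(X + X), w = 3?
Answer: 891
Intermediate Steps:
s(z) = 3*z*(5 + z) (s(z) = (3*z)*(z + 5) = (3*z)*(5 + z) = 3*z*(5 + z))
c(h, X) = h/X (c(h, X) = (2*h)/((2*X)) = (2*h)*(1/(2*X)) = h/X)
(-126 + (-3 + s(2)*5))*c(-11, -1) = (-126 + (-3 + (3*2*(5 + 2))*5))*(-11/(-1)) = (-126 + (-3 + (3*2*7)*5))*(-11*(-1)) = (-126 + (-3 + 42*5))*11 = (-126 + (-3 + 210))*11 = (-126 + 207)*11 = 81*11 = 891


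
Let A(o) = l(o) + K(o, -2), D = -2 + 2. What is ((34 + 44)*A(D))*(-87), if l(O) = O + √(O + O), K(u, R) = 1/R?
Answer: 3393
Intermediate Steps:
D = 0
l(O) = O + √2*√O (l(O) = O + √(2*O) = O + √2*√O)
A(o) = -½ + o + √2*√o (A(o) = (o + √2*√o) + 1/(-2) = (o + √2*√o) - ½ = -½ + o + √2*√o)
((34 + 44)*A(D))*(-87) = ((34 + 44)*(-½ + 0 + √2*√0))*(-87) = (78*(-½ + 0 + √2*0))*(-87) = (78*(-½ + 0 + 0))*(-87) = (78*(-½))*(-87) = -39*(-87) = 3393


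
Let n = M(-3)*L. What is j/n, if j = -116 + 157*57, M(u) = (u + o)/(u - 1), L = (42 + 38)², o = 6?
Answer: -8833/4800 ≈ -1.8402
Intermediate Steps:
L = 6400 (L = 80² = 6400)
M(u) = (6 + u)/(-1 + u) (M(u) = (u + 6)/(u - 1) = (6 + u)/(-1 + u))
j = 8833 (j = -116 + 8949 = 8833)
n = -4800 (n = ((6 - 3)/(-1 - 3))*6400 = (3/(-4))*6400 = -¼*3*6400 = -¾*6400 = -4800)
j/n = 8833/(-4800) = 8833*(-1/4800) = -8833/4800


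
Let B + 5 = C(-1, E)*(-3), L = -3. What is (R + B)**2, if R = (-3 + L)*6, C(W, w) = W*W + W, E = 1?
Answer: 1681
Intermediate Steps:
C(W, w) = W + W**2 (C(W, w) = W**2 + W = W + W**2)
B = -5 (B = -5 - (1 - 1)*(-3) = -5 - 1*0*(-3) = -5 + 0*(-3) = -5 + 0 = -5)
R = -36 (R = (-3 - 3)*6 = -6*6 = -36)
(R + B)**2 = (-36 - 5)**2 = (-41)**2 = 1681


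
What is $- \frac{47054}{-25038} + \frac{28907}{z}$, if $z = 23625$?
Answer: $\frac{101968012}{32862375} \approx 3.1029$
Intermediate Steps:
$- \frac{47054}{-25038} + \frac{28907}{z} = - \frac{47054}{-25038} + \frac{28907}{23625} = \left(-47054\right) \left(- \frac{1}{25038}\right) + 28907 \cdot \frac{1}{23625} = \frac{23527}{12519} + \frac{28907}{23625} = \frac{101968012}{32862375}$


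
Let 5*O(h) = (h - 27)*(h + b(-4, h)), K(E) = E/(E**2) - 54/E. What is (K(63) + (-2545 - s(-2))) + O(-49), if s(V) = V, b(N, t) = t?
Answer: -332086/315 ≈ -1054.2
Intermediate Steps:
K(E) = -53/E (K(E) = E/E**2 - 54/E = 1/E - 54/E = -53/E)
O(h) = 2*h*(-27 + h)/5 (O(h) = ((h - 27)*(h + h))/5 = ((-27 + h)*(2*h))/5 = (2*h*(-27 + h))/5 = 2*h*(-27 + h)/5)
(K(63) + (-2545 - s(-2))) + O(-49) = (-53/63 + (-2545 - 1*(-2))) + (2/5)*(-49)*(-27 - 49) = (-53*1/63 + (-2545 + 2)) + (2/5)*(-49)*(-76) = (-53/63 - 2543) + 7448/5 = -160262/63 + 7448/5 = -332086/315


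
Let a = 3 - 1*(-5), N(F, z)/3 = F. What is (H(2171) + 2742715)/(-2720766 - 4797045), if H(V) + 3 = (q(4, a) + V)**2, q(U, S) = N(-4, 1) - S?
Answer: -7369513/7517811 ≈ -0.98027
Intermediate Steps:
N(F, z) = 3*F
a = 8 (a = 3 + 5 = 8)
q(U, S) = -12 - S (q(U, S) = 3*(-4) - S = -12 - S)
H(V) = -3 + (-20 + V)**2 (H(V) = -3 + ((-12 - 1*8) + V)**2 = -3 + ((-12 - 8) + V)**2 = -3 + (-20 + V)**2)
(H(2171) + 2742715)/(-2720766 - 4797045) = ((-3 + (-20 + 2171)**2) + 2742715)/(-2720766 - 4797045) = ((-3 + 2151**2) + 2742715)/(-7517811) = ((-3 + 4626801) + 2742715)*(-1/7517811) = (4626798 + 2742715)*(-1/7517811) = 7369513*(-1/7517811) = -7369513/7517811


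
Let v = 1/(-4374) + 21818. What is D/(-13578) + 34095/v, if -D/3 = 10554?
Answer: 841078952277/215962459853 ≈ 3.8946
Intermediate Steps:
D = -31662 (D = -3*10554 = -31662)
v = 95431931/4374 (v = -1/4374 + 21818 = 95431931/4374 ≈ 21818.)
D/(-13578) + 34095/v = -31662/(-13578) + 34095/(95431931/4374) = -31662*(-1/13578) + 34095*(4374/95431931) = 5277/2263 + 149131530/95431931 = 841078952277/215962459853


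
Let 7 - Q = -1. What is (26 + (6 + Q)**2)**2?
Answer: 49284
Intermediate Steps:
Q = 8 (Q = 7 - 1*(-1) = 7 + 1 = 8)
(26 + (6 + Q)**2)**2 = (26 + (6 + 8)**2)**2 = (26 + 14**2)**2 = (26 + 196)**2 = 222**2 = 49284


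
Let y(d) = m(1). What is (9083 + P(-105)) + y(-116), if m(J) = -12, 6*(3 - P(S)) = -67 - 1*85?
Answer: 27298/3 ≈ 9099.3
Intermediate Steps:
P(S) = 85/3 (P(S) = 3 - (-67 - 1*85)/6 = 3 - (-67 - 85)/6 = 3 - 1/6*(-152) = 3 + 76/3 = 85/3)
y(d) = -12
(9083 + P(-105)) + y(-116) = (9083 + 85/3) - 12 = 27334/3 - 12 = 27298/3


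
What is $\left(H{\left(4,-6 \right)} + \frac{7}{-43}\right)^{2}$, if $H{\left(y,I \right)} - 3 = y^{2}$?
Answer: $\frac{656100}{1849} \approx 354.84$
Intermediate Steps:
$H{\left(y,I \right)} = 3 + y^{2}$
$\left(H{\left(4,-6 \right)} + \frac{7}{-43}\right)^{2} = \left(\left(3 + 4^{2}\right) + \frac{7}{-43}\right)^{2} = \left(\left(3 + 16\right) + 7 \left(- \frac{1}{43}\right)\right)^{2} = \left(19 - \frac{7}{43}\right)^{2} = \left(\frac{810}{43}\right)^{2} = \frac{656100}{1849}$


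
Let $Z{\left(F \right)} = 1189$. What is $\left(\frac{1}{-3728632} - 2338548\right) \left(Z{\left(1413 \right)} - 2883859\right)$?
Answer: $\frac{12567842910975239895}{1864316} \approx 6.7413 \cdot 10^{12}$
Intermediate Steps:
$\left(\frac{1}{-3728632} - 2338548\right) \left(Z{\left(1413 \right)} - 2883859\right) = \left(\frac{1}{-3728632} - 2338548\right) \left(1189 - 2883859\right) = \left(- \frac{1}{3728632} - 2338548\right) \left(-2882670\right) = \left(- \frac{8719584906337}{3728632}\right) \left(-2882670\right) = \frac{12567842910975239895}{1864316}$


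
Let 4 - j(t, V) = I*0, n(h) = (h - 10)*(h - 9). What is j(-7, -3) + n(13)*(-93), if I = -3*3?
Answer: -1112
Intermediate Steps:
I = -9
n(h) = (-10 + h)*(-9 + h)
j(t, V) = 4 (j(t, V) = 4 - (-9)*0 = 4 - 1*0 = 4 + 0 = 4)
j(-7, -3) + n(13)*(-93) = 4 + (90 + 13² - 19*13)*(-93) = 4 + (90 + 169 - 247)*(-93) = 4 + 12*(-93) = 4 - 1116 = -1112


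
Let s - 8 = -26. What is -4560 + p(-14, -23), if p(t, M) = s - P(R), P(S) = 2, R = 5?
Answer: -4580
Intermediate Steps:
s = -18 (s = 8 - 26 = -18)
p(t, M) = -20 (p(t, M) = -18 - 1*2 = -18 - 2 = -20)
-4560 + p(-14, -23) = -4560 - 20 = -4580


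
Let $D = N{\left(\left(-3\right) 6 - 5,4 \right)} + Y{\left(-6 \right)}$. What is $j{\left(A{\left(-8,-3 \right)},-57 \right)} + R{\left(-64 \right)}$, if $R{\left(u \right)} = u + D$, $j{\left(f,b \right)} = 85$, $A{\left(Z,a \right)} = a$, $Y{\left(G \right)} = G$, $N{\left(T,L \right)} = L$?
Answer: $19$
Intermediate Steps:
$D = -2$ ($D = 4 - 6 = -2$)
$R{\left(u \right)} = -2 + u$ ($R{\left(u \right)} = u - 2 = -2 + u$)
$j{\left(A{\left(-8,-3 \right)},-57 \right)} + R{\left(-64 \right)} = 85 - 66 = 19$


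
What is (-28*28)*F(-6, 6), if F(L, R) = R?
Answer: -4704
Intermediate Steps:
(-28*28)*F(-6, 6) = -28*28*6 = -784*6 = -4704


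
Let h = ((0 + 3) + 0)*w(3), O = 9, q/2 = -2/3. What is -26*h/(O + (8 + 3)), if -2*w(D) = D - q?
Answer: 169/20 ≈ 8.4500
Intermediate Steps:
q = -4/3 (q = 2*(-2/3) = 2*(-2*⅓) = 2*(-⅔) = -4/3 ≈ -1.3333)
w(D) = -⅔ - D/2 (w(D) = -(D - 1*(-4/3))/2 = -(D + 4/3)/2 = -(4/3 + D)/2 = -⅔ - D/2)
h = -13/2 (h = ((0 + 3) + 0)*(-⅔ - ½*3) = (3 + 0)*(-⅔ - 3/2) = 3*(-13/6) = -13/2 ≈ -6.5000)
-26*h/(O + (8 + 3)) = -(-169)/(9 + (8 + 3)) = -(-169)/(9 + 11) = -(-169)/20 = -26*(-13/40) = 169/20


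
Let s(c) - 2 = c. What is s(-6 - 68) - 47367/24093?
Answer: -198007/2677 ≈ -73.966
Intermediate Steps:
s(c) = 2 + c
s(-6 - 68) - 47367/24093 = (2 + (-6 - 68)) - 47367/24093 = (2 - 74) - 47367/24093 = -72 - 1*5263/2677 = -72 - 5263/2677 = -198007/2677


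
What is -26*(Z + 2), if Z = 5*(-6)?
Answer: 728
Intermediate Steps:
Z = -30
-26*(Z + 2) = -26*(-30 + 2) = -26*(-28) = 728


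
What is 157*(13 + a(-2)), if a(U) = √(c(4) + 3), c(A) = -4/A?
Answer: 2041 + 157*√2 ≈ 2263.0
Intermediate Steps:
a(U) = √2 (a(U) = √(-4/4 + 3) = √(-4*¼ + 3) = √(-1 + 3) = √2)
157*(13 + a(-2)) = 157*(13 + √2) = 2041 + 157*√2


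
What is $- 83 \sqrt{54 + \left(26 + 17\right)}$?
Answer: $- 83 \sqrt{97} \approx -817.46$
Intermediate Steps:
$- 83 \sqrt{54 + \left(26 + 17\right)} = - 83 \sqrt{54 + 43} = - 83 \sqrt{97}$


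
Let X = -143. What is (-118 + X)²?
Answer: 68121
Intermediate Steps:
(-118 + X)² = (-118 - 143)² = (-261)² = 68121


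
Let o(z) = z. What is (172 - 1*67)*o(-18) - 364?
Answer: -2254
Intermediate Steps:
(172 - 1*67)*o(-18) - 364 = (172 - 1*67)*(-18) - 364 = (172 - 67)*(-18) - 364 = 105*(-18) - 364 = -1890 - 364 = -2254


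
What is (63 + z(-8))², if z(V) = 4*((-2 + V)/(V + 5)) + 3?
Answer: 56644/9 ≈ 6293.8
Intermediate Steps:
z(V) = 3 + 4*(-2 + V)/(5 + V) (z(V) = 4*((-2 + V)/(5 + V)) + 3 = 4*(-2 + V)/(5 + V) + 3 = 3 + 4*(-2 + V)/(5 + V))
(63 + z(-8))² = (63 + 7*(1 - 8)/(5 - 8))² = (63 + 7*(-7)/(-3))² = (63 + 7*(-⅓)*(-7))² = (63 + 49/3)² = (238/3)² = 56644/9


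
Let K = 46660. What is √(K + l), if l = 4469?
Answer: 3*√5681 ≈ 226.12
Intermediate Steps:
√(K + l) = √(46660 + 4469) = √51129 = 3*√5681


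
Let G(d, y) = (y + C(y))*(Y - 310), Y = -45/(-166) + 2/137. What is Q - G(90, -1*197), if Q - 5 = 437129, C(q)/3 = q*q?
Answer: 414304989859/11371 ≈ 3.6435e+7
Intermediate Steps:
C(q) = 3*q**2 (C(q) = 3*(q*q) = 3*q**2)
Y = 6497/22742 (Y = -45*(-1/166) + 2*(1/137) = 45/166 + 2/137 = 6497/22742 ≈ 0.28568)
Q = 437134 (Q = 5 + 437129 = 437134)
G(d, y) = -21130569*y**2/22742 - 7043523*y/22742 (G(d, y) = (y + 3*y**2)*(6497/22742 - 310) = (y + 3*y**2)*(-7043523/22742) = -21130569*y**2/22742 - 7043523*y/22742)
Q - G(90, -1*197) = 437134 - 7043523*(-1*197)*(-1 - (-3)*197)/22742 = 437134 - 7043523*(-197)*(-1 - 3*(-197))/22742 = 437134 - 7043523*(-197)*(-1 + 591)/22742 = 437134 - 7043523*(-197)*590/22742 = 437134 - 1*(-409334339145/11371) = 437134 + 409334339145/11371 = 414304989859/11371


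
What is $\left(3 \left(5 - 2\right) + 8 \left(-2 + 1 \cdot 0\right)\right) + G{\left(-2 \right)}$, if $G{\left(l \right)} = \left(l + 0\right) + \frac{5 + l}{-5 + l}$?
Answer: $- \frac{66}{7} \approx -9.4286$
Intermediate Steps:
$G{\left(l \right)} = l + \frac{5 + l}{-5 + l}$
$\left(3 \left(5 - 2\right) + 8 \left(-2 + 1 \cdot 0\right)\right) + G{\left(-2 \right)} = \left(3 \left(5 - 2\right) + 8 \left(-2 + 1 \cdot 0\right)\right) + \frac{5 + \left(-2\right)^{2} - -8}{-5 - 2} = \left(3 \cdot 3 + 8 \left(-2 + 0\right)\right) + \frac{5 + 4 + 8}{-7} = \left(9 + 8 \left(-2\right)\right) - \frac{17}{7} = \left(9 - 16\right) - \frac{17}{7} = -7 - \frac{17}{7} = - \frac{66}{7}$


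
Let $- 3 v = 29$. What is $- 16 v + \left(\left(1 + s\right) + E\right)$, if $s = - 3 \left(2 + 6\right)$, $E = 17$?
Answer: $\frac{446}{3} \approx 148.67$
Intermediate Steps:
$v = - \frac{29}{3}$ ($v = \left(- \frac{1}{3}\right) 29 = - \frac{29}{3} \approx -9.6667$)
$s = -24$ ($s = \left(-3\right) 8 = -24$)
$- 16 v + \left(\left(1 + s\right) + E\right) = \left(-16\right) \left(- \frac{29}{3}\right) + \left(\left(1 - 24\right) + 17\right) = \frac{464}{3} + \left(-23 + 17\right) = \frac{464}{3} - 6 = \frac{446}{3}$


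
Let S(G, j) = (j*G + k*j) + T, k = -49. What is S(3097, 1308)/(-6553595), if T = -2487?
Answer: -3984297/6553595 ≈ -0.60796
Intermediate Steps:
S(G, j) = -2487 - 49*j + G*j (S(G, j) = (j*G - 49*j) - 2487 = (G*j - 49*j) - 2487 = (-49*j + G*j) - 2487 = -2487 - 49*j + G*j)
S(3097, 1308)/(-6553595) = (-2487 - 49*1308 + 3097*1308)/(-6553595) = (-2487 - 64092 + 4050876)*(-1/6553595) = 3984297*(-1/6553595) = -3984297/6553595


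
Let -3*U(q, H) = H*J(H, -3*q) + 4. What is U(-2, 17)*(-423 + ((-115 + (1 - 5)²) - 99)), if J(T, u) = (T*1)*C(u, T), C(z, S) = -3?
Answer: -178641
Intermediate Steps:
J(T, u) = -3*T (J(T, u) = (T*1)*(-3) = T*(-3) = -3*T)
U(q, H) = -4/3 + H² (U(q, H) = -(H*(-3*H) + 4)/3 = -(-3*H² + 4)/3 = -(4 - 3*H²)/3 = -4/3 + H²)
U(-2, 17)*(-423 + ((-115 + (1 - 5)²) - 99)) = (-4/3 + 17²)*(-423 + ((-115 + (1 - 5)²) - 99)) = (-4/3 + 289)*(-423 + ((-115 + (-4)²) - 99)) = 863*(-423 + ((-115 + 16) - 99))/3 = 863*(-423 + (-99 - 99))/3 = 863*(-423 - 198)/3 = (863/3)*(-621) = -178641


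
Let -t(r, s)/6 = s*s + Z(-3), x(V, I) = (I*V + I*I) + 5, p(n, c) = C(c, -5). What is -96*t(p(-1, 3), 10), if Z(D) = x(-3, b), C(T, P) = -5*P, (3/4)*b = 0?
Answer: 60480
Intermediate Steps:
b = 0 (b = (4/3)*0 = 0)
p(n, c) = 25 (p(n, c) = -5*(-5) = 25)
x(V, I) = 5 + I² + I*V (x(V, I) = (I*V + I²) + 5 = (I² + I*V) + 5 = 5 + I² + I*V)
Z(D) = 5 (Z(D) = 5 + 0² + 0*(-3) = 5 + 0 + 0 = 5)
t(r, s) = -30 - 6*s² (t(r, s) = -6*(s*s + 5) = -6*(s² + 5) = -6*(5 + s²) = -30 - 6*s²)
-96*t(p(-1, 3), 10) = -96*(-30 - 6*10²) = -96*(-30 - 6*100) = -96*(-30 - 600) = -96*(-630) = 60480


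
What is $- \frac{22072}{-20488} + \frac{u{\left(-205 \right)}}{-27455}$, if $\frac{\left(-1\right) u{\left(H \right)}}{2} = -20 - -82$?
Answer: $\frac{76065909}{70312255} \approx 1.0818$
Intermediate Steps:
$u{\left(H \right)} = -124$ ($u{\left(H \right)} = - 2 \left(-20 - -82\right) = - 2 \left(-20 + 82\right) = \left(-2\right) 62 = -124$)
$- \frac{22072}{-20488} + \frac{u{\left(-205 \right)}}{-27455} = - \frac{22072}{-20488} - \frac{124}{-27455} = \left(-22072\right) \left(- \frac{1}{20488}\right) - - \frac{124}{27455} = \frac{2759}{2561} + \frac{124}{27455} = \frac{76065909}{70312255}$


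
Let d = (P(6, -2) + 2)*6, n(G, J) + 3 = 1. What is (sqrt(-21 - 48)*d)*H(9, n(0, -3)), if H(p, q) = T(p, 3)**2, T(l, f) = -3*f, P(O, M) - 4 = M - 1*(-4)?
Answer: 3888*I*sqrt(69) ≈ 32296.0*I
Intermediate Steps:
P(O, M) = 8 + M (P(O, M) = 4 + (M - 1*(-4)) = 4 + (M + 4) = 4 + (4 + M) = 8 + M)
n(G, J) = -2 (n(G, J) = -3 + 1 = -2)
H(p, q) = 81 (H(p, q) = (-3*3)**2 = (-9)**2 = 81)
d = 48 (d = ((8 - 2) + 2)*6 = (6 + 2)*6 = 8*6 = 48)
(sqrt(-21 - 48)*d)*H(9, n(0, -3)) = (sqrt(-21 - 48)*48)*81 = (sqrt(-69)*48)*81 = ((I*sqrt(69))*48)*81 = (48*I*sqrt(69))*81 = 3888*I*sqrt(69)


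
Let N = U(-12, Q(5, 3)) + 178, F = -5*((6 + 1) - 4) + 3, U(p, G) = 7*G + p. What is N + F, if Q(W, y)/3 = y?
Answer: 217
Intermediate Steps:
Q(W, y) = 3*y
U(p, G) = p + 7*G
F = -12 (F = -5*(7 - 4) + 3 = -5*3 + 3 = -15 + 3 = -12)
N = 229 (N = (-12 + 7*(3*3)) + 178 = (-12 + 7*9) + 178 = (-12 + 63) + 178 = 51 + 178 = 229)
N + F = 229 - 12 = 217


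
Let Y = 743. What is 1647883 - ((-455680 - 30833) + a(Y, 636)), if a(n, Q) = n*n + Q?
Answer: 1581711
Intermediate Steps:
a(n, Q) = Q + n² (a(n, Q) = n² + Q = Q + n²)
1647883 - ((-455680 - 30833) + a(Y, 636)) = 1647883 - ((-455680 - 30833) + (636 + 743²)) = 1647883 - (-486513 + (636 + 552049)) = 1647883 - (-486513 + 552685) = 1647883 - 1*66172 = 1647883 - 66172 = 1581711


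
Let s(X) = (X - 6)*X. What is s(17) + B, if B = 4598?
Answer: 4785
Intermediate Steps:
s(X) = X*(-6 + X) (s(X) = (-6 + X)*X = X*(-6 + X))
s(17) + B = 17*(-6 + 17) + 4598 = 17*11 + 4598 = 187 + 4598 = 4785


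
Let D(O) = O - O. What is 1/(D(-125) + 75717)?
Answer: 1/75717 ≈ 1.3207e-5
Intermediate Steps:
D(O) = 0
1/(D(-125) + 75717) = 1/(0 + 75717) = 1/75717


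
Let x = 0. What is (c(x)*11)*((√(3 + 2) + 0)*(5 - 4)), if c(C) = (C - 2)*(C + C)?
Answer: 0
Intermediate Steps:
c(C) = 2*C*(-2 + C) (c(C) = (-2 + C)*(2*C) = 2*C*(-2 + C))
(c(x)*11)*((√(3 + 2) + 0)*(5 - 4)) = ((2*0*(-2 + 0))*11)*((√(3 + 2) + 0)*(5 - 4)) = ((2*0*(-2))*11)*((√5 + 0)*1) = (0*11)*(√5*1) = 0*√5 = 0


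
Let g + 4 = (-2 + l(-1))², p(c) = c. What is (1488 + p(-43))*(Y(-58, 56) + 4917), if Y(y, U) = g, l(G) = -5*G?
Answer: 7112290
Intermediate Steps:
g = 5 (g = -4 + (-2 - 5*(-1))² = -4 + (-2 + 5)² = -4 + 3² = -4 + 9 = 5)
Y(y, U) = 5
(1488 + p(-43))*(Y(-58, 56) + 4917) = (1488 - 43)*(5 + 4917) = 1445*4922 = 7112290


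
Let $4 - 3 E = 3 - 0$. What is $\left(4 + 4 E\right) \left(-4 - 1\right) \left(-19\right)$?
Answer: $\frac{1520}{3} \approx 506.67$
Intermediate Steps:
$E = \frac{1}{3}$ ($E = \frac{4}{3} - \frac{3 - 0}{3} = \frac{4}{3} - \frac{3 + 0}{3} = \frac{4}{3} - 1 = \frac{1}{3} \approx 0.33333$)
$\left(4 + 4 E\right) \left(-4 - 1\right) \left(-19\right) = \left(4 + 4 \cdot \frac{1}{3}\right) \left(-4 - 1\right) \left(-19\right) = \left(4 + \frac{4}{3}\right) \left(-4 - 1\right) \left(-19\right) = \frac{16}{3} \left(-5\right) \left(-19\right) = \left(- \frac{80}{3}\right) \left(-19\right) = \frac{1520}{3}$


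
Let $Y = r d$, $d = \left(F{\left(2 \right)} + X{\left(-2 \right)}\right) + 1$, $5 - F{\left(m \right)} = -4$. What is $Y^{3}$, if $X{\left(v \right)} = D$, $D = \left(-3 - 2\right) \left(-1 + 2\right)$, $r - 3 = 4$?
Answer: $42875$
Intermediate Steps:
$r = 7$ ($r = 3 + 4 = 7$)
$D = -5$ ($D = \left(-5\right) 1 = -5$)
$X{\left(v \right)} = -5$
$F{\left(m \right)} = 9$ ($F{\left(m \right)} = 5 - -4 = 5 + 4 = 9$)
$d = 5$ ($d = \left(9 - 5\right) + 1 = 4 + 1 = 5$)
$Y = 35$ ($Y = 7 \cdot 5 = 35$)
$Y^{3} = 35^{3} = 42875$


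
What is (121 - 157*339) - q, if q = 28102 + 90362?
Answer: -171566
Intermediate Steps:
q = 118464
(121 - 157*339) - q = (121 - 157*339) - 1*118464 = (121 - 53223) - 118464 = -53102 - 118464 = -171566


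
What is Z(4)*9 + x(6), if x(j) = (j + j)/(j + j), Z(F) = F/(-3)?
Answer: -11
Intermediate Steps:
Z(F) = -F/3 (Z(F) = F*(-⅓) = -F/3)
x(j) = 1 (x(j) = (2*j)/((2*j)) = (2*j)*(1/(2*j)) = 1)
Z(4)*9 + x(6) = -⅓*4*9 + 1 = -4/3*9 + 1 = -12 + 1 = -11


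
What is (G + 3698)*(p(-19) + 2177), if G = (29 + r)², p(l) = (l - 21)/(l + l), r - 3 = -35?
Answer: 153406781/19 ≈ 8.0740e+6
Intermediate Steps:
r = -32 (r = 3 - 35 = -32)
p(l) = (-21 + l)/(2*l) (p(l) = (-21 + l)/((2*l)) = (-21 + l)*(1/(2*l)) = (-21 + l)/(2*l))
G = 9 (G = (29 - 32)² = (-3)² = 9)
(G + 3698)*(p(-19) + 2177) = (9 + 3698)*((½)*(-21 - 19)/(-19) + 2177) = 3707*((½)*(-1/19)*(-40) + 2177) = 3707*(20/19 + 2177) = 3707*(41383/19) = 153406781/19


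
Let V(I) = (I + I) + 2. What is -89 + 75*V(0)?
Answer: 61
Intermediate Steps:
V(I) = 2 + 2*I (V(I) = 2*I + 2 = 2 + 2*I)
-89 + 75*V(0) = -89 + 75*(2 + 2*0) = -89 + 75*(2 + 0) = -89 + 75*2 = -89 + 150 = 61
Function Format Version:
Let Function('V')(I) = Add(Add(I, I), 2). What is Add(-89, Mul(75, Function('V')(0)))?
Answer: 61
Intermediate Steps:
Function('V')(I) = Add(2, Mul(2, I)) (Function('V')(I) = Add(Mul(2, I), 2) = Add(2, Mul(2, I)))
Add(-89, Mul(75, Function('V')(0))) = Add(-89, Mul(75, Add(2, Mul(2, 0)))) = Add(-89, Mul(75, Add(2, 0))) = Add(-89, Mul(75, 2)) = Add(-89, 150) = 61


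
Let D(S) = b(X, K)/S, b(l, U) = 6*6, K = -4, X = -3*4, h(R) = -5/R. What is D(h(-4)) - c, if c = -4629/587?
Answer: 107673/2935 ≈ 36.686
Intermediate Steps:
X = -12
b(l, U) = 36
c = -4629/587 (c = -4629*1/587 = -4629/587 ≈ -7.8859)
D(S) = 36/S
D(h(-4)) - c = 36/((-5/(-4))) - 1*(-4629/587) = 36/((-5*(-1/4))) + 4629/587 = 36/(5/4) + 4629/587 = 36*(4/5) + 4629/587 = 144/5 + 4629/587 = 107673/2935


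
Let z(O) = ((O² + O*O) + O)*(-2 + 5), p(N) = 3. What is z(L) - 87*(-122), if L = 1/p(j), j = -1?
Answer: 31847/3 ≈ 10616.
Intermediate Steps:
L = ⅓ (L = 1/3 = ⅓ ≈ 0.33333)
z(O) = 3*O + 6*O² (z(O) = ((O² + O²) + O)*3 = (2*O² + O)*3 = (O + 2*O²)*3 = 3*O + 6*O²)
z(L) - 87*(-122) = 3*(⅓)*(1 + 2*(⅓)) - 87*(-122) = 3*(⅓)*(1 + ⅔) + 10614 = 3*(⅓)*(5/3) + 10614 = 5/3 + 10614 = 31847/3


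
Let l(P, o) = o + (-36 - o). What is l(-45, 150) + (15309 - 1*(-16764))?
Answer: 32037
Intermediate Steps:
l(P, o) = -36
l(-45, 150) + (15309 - 1*(-16764)) = -36 + (15309 - 1*(-16764)) = -36 + (15309 + 16764) = -36 + 32073 = 32037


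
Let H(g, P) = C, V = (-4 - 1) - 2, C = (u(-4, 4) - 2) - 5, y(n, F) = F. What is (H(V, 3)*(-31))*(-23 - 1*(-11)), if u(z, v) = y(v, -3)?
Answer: -3720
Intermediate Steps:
u(z, v) = -3
C = -10 (C = (-3 - 2) - 5 = -5 - 5 = -10)
V = -7 (V = -5 - 2 = -7)
H(g, P) = -10
(H(V, 3)*(-31))*(-23 - 1*(-11)) = (-10*(-31))*(-23 - 1*(-11)) = 310*(-23 + 11) = 310*(-12) = -3720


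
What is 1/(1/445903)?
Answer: 445903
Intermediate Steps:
1/(1/445903) = 445903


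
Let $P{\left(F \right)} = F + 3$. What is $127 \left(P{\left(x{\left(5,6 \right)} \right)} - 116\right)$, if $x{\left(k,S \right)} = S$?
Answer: $-13589$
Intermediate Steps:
$P{\left(F \right)} = 3 + F$
$127 \left(P{\left(x{\left(5,6 \right)} \right)} - 116\right) = 127 \left(\left(3 + 6\right) - 116\right) = 127 \left(9 - 116\right) = 127 \left(-107\right) = -13589$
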